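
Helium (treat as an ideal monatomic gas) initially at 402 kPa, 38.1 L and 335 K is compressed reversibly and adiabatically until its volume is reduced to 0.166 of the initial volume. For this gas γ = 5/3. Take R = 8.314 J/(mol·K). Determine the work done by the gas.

n = P₁V₁/(RT₁) = 402×38.1/(8.314×335) = 5.50 mol.
Adiabatic: TV^(γ−1) = const ⇒ T₂ = 335×(6.02)^0.667 = 1110 K; PV^γ = const ⇒ P₂ = 8020 kPa.
ΔU = nCvΔT = 5.50×12.5×(1110−335) = 53100 J.
Q = 0 for an adiabatic process, so W = −ΔU = -53100 J.

-53100 J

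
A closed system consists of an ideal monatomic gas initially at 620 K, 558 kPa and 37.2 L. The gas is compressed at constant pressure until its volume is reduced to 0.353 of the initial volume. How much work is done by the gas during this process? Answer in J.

-13400 J

n = P₁V₁/(RT₁) = 558×37.2/(8.314×620) = 4.03 mol.
Isobaric: P stays 558 kPa; V/T = const ⇒ T₂ = 219 K, V₂ = 13.1 L.
W = PΔV = 558×(13.1−37.2) kPa·L = -13400 J.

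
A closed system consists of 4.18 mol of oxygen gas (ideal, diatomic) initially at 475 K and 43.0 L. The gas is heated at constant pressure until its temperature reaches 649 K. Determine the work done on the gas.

P₁ = nRT₁/V₁ = 4.18×8.314×475/43.0 = 384 kPa.
Isobaric: P stays 384 kPa; V/T = const ⇒ T₂ = 649 K, V₂ = 58.8 L.
W = PΔV = 384×(58.8−43.0) kPa·L = 6050 J.
Work done on the gas = −W_by = -6050 J.

-6050 J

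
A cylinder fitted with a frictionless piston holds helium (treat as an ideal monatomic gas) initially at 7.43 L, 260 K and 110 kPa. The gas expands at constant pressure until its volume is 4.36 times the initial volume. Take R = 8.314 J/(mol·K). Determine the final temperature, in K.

Isobaric: P stays 110 kPa; V/T = const ⇒ T₂ = 1130 K, V₂ = 32.4 L.

1130 K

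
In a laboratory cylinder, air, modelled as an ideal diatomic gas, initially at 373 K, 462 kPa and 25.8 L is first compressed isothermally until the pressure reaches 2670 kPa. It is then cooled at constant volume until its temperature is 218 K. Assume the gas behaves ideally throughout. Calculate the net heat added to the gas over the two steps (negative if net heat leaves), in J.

n = P₁V₁/(RT₁) = 462×25.8/(8.314×373) = 3.84 mol.
Step 1 — Isothermal: T stays 373 K; PV = const ⇒ V₂ = 4.46 L, P₂ = 2670 kPa.
ΔU = 0 (ideal gas, T constant).
W = nRT ln(V₂/V₁) = 3.84×8.314×373×ln(0.173) = -20900 J.
Q = ΔU + W = -20900 J.
State after step 1: P = 2670 kPa, V = 4.46 L, T = 373 K.
Step 2 — Isochoric: V stays 4.46 L; P/T = const ⇒ T₂ = 218 K, P₂ = 1560 kPa.
W = 0 (no volume change).
ΔU = nCvΔT = 3.84×20.8×(218−373) = -12400 J.
Q = ΔU = -12400 J.
Net over both steps: W = -20900 J, Q = -33300 J, ΔU = -12400 J.

-33300 J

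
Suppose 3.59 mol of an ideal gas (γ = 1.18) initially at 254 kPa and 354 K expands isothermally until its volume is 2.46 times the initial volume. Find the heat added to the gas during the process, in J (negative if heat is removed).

V₁ = nRT₁/P₁ = 3.59×8.314×354/254 = 41.6 L.
Isothermal: T stays 354 K; PV = const ⇒ V₂ = 102 L, P₂ = 103 kPa.
ΔU = 0 (ideal gas, T constant).
W = nRT ln(V₂/V₁) = 3.59×8.314×354×ln(2.46) = 9510 J.
Q = ΔU + W = 9510 J.

9510 J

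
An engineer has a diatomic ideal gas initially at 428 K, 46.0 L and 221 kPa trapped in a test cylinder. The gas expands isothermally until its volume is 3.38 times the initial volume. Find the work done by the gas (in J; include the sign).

12400 J

n = P₁V₁/(RT₁) = 221×46.0/(8.314×428) = 2.86 mol.
Isothermal: T stays 428 K; PV = const ⇒ V₂ = 155 L, P₂ = 65.4 kPa.
W = nRT ln(V₂/V₁) = 2.86×8.314×428×ln(3.38) = 12400 J.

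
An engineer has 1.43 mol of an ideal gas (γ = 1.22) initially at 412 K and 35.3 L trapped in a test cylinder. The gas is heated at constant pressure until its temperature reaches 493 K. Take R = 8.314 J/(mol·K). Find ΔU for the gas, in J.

P₁ = nRT₁/V₁ = 1.43×8.314×412/35.3 = 139 kPa.
Isobaric: P stays 139 kPa; V/T = const ⇒ T₂ = 493 K, V₂ = 42.2 L.
For an ideal gas ΔU = nCvΔT with Cv = R/(γ−1) = 37.8 J/(mol·K).
ΔU = 1.43×37.8×(493−412) = 4380 J.

4380 J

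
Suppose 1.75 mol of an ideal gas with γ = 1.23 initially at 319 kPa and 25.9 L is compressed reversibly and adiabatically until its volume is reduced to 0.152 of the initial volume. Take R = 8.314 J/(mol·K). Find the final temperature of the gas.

876 K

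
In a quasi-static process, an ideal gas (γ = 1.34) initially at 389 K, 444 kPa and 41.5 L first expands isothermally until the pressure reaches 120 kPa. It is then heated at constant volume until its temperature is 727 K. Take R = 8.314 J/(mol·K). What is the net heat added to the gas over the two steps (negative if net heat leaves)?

n = P₁V₁/(RT₁) = 444×41.5/(8.314×389) = 5.70 mol.
Step 1 — Isothermal: T stays 389 K; PV = const ⇒ V₂ = 154 L, P₂ = 120 kPa.
ΔU = 0 (ideal gas, T constant).
W = nRT ln(V₂/V₁) = 5.70×8.314×389×ln(3.70) = 24100 J.
Q = ΔU + W = 24100 J.
State after step 1: P = 120 kPa, V = 154 L, T = 389 K.
Step 2 — Isochoric: V stays 154 L; P/T = const ⇒ T₂ = 727 K, P₂ = 224 kPa.
W = 0 (no volume change).
ΔU = nCvΔT = 5.70×24.5×(727−389) = 47100 J.
Q = ΔU = 47100 J.
Net over both steps: W = 24100 J, Q = 71200 J, ΔU = 47100 J.

71200 J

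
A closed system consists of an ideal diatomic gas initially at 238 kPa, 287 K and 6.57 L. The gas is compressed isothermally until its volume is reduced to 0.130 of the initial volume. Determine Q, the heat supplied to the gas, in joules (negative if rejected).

-3190 J

n = P₁V₁/(RT₁) = 238×6.57/(8.314×287) = 0.655 mol.
Isothermal: T stays 287 K; PV = const ⇒ V₂ = 0.854 L, P₂ = 1830 kPa.
ΔU = 0 (ideal gas, T constant).
W = nRT ln(V₂/V₁) = 0.655×8.314×287×ln(0.130) = -3190 J.
Q = ΔU + W = -3190 J.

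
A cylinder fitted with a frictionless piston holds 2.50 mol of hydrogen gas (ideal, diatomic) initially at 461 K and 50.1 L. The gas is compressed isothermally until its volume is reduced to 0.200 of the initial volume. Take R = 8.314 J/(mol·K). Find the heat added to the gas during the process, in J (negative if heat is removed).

-15400 J

P₁ = nRT₁/V₁ = 2.50×8.314×461/50.1 = 191 kPa.
Isothermal: T stays 461 K; PV = const ⇒ V₂ = 10.0 L, P₂ = 956 kPa.
ΔU = 0 (ideal gas, T constant).
W = nRT ln(V₂/V₁) = 2.50×8.314×461×ln(0.200) = -15400 J.
Q = ΔU + W = -15400 J.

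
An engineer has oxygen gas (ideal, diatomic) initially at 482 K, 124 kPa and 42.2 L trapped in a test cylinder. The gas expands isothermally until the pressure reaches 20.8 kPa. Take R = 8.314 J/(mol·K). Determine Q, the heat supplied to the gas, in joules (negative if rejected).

9340 J

n = P₁V₁/(RT₁) = 124×42.2/(8.314×482) = 1.31 mol.
Isothermal: T stays 482 K; PV = const ⇒ V₂ = 252 L, P₂ = 20.8 kPa.
ΔU = 0 (ideal gas, T constant).
W = nRT ln(V₂/V₁) = 1.31×8.314×482×ln(5.96) = 9340 J.
Q = ΔU + W = 9340 J.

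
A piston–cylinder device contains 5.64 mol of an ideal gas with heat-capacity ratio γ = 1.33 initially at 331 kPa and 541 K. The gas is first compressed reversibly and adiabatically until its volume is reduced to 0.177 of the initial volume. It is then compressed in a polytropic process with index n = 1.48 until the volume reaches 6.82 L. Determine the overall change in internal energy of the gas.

112000 J

V₁ = nRT₁/P₁ = 5.64×8.314×541/331 = 76.6 L.
Step 1 — Adiabatic: TV^(γ−1) = const ⇒ T₂ = 541×(5.65)^0.330 = 958 K; PV^γ = const ⇒ P₂ = 3310 kPa.
ΔU = nCvΔT = 5.64×25.2×(958−541) = 59300 J.
Q = 0 for an adiabatic process, so W = −ΔU = -59300 J.
State after step 1: P = 3310 kPa, V = 13.6 L, T = 958 K.
Step 2 — Polytropic n=1.48: T₂ = T₁(V₁/V₂)^(n−1) = 958×(1.99)^0.48 = 1330 K; P₂ = P₁(V₁/V₂)^n = 9160 kPa.
W = (P₁V₁−P₂V₂)/(n−1) = (3310×13.6−9160×6.82)/0.48 = -36600 J.
ΔU = nCvΔT = 5.64×25.2×(1330−958) = 53200 J.
Q = ΔU + W = 16600 J.
Net over both steps: W = -95900 J, Q = 16600 J, ΔU = 112000 J.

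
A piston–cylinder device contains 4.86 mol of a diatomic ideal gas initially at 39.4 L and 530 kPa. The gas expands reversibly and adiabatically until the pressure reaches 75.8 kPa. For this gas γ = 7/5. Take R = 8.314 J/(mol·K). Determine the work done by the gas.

T₁ = P₁V₁/(nR) = 530×39.4/(4.86×8.314) = 517 K.
Adiabatic: T₂/T₁ = (P₂/P₁)^((γ−1)/γ) ⇒ T₂ = 517×(0.143)^0.286 = 296 K; V₂ = 158 L.
ΔU = nCvΔT = 4.86×20.8×(296−517) = -22300 J.
Q = 0 for an adiabatic process, so W = −ΔU = 22300 J.

22300 J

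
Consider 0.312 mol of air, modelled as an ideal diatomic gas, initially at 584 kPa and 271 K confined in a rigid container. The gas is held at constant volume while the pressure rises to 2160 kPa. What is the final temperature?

V₁ = nRT₁/P₁ = 0.312×8.314×271/584 = 1.20 L.
Isochoric: V stays 1.20 L; P/T = const ⇒ T₂ = 1000 K, P₂ = 2160 kPa.

1000 K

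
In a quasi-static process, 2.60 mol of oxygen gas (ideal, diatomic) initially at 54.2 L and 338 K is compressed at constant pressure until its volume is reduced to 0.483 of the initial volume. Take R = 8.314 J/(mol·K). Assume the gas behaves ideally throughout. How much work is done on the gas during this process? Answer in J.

3780 J

P₁ = nRT₁/V₁ = 2.60×8.314×338/54.2 = 135 kPa.
Isobaric: P stays 135 kPa; V/T = const ⇒ T₂ = 163 K, V₂ = 26.2 L.
W = PΔV = 135×(26.2−54.2) kPa·L = -3780 J.
Work done on the gas = −W_by = 3780 J.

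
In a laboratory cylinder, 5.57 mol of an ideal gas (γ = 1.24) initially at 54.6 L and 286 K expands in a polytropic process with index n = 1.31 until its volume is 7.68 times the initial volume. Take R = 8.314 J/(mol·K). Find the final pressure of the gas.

P₁ = nRT₁/V₁ = 5.57×8.314×286/54.6 = 243 kPa.
Polytropic n=1.31: T₂ = T₁(V₁/V₂)^(n−1) = 286×(0.130)^0.31 = 152 K; P₂ = P₁(V₁/V₂)^n = 16.8 kPa.

16.8 kPa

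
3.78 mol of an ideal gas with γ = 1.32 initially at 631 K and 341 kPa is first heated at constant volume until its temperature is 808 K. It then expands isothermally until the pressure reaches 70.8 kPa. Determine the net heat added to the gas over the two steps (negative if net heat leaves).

63600 J

V₁ = nRT₁/P₁ = 3.78×8.314×631/341 = 58.2 L.
Step 1 — Isochoric: V stays 58.2 L; P/T = const ⇒ T₂ = 808 K, P₂ = 437 kPa.
W = 0 (no volume change).
ΔU = nCvΔT = 3.78×26.0×(808−631) = 17400 J.
Q = ΔU = 17400 J.
State after step 1: P = 437 kPa, V = 58.2 L, T = 808 K.
Step 2 — Isothermal: T stays 808 K; PV = const ⇒ V₂ = 359 L, P₂ = 70.8 kPa.
ΔU = 0 (ideal gas, T constant).
W = nRT ln(V₂/V₁) = 3.78×8.314×808×ln(6.17) = 46200 J.
Q = ΔU + W = 46200 J.
Net over both steps: W = 46200 J, Q = 63600 J, ΔU = 17400 J.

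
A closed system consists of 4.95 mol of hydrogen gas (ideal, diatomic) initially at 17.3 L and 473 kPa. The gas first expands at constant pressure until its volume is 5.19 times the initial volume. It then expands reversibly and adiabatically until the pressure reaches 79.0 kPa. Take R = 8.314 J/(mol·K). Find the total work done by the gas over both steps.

76800 J

T₁ = P₁V₁/(nR) = 473×17.3/(4.95×8.314) = 199 K.
Step 1 — Isobaric: P stays 473 kPa; V/T = const ⇒ T₂ = 1030 K, V₂ = 89.8 L.
W = PΔV = 473×(89.8−17.3) kPa·L = 34300 J.
ΔU = nCvΔT = 4.95×20.8×(1030−199) = 85700 J.
Q = ΔU + W = nCpΔT = 120000 J.
State after step 1: P = 473 kPa, V = 89.8 L, T = 1030 K.
Step 2 — Adiabatic: T₂/T₁ = (P₂/P₁)^((γ−1)/γ) ⇒ T₂ = 1030×(0.167)^0.286 = 619 K; V₂ = 322 L.
ΔU = nCvΔT = 4.95×20.8×(619−1030) = -42500 J.
Q = 0 for an adiabatic process, so W = −ΔU = 42500 J.
Net over both steps: W = 76800 J, Q = 120000 J, ΔU = 43200 J.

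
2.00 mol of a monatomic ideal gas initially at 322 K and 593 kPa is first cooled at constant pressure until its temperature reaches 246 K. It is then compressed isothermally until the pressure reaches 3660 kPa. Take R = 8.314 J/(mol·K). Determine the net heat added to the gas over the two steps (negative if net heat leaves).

-10600 J

V₁ = nRT₁/P₁ = 2.00×8.314×322/593 = 9.03 L.
Step 1 — Isobaric: P stays 593 kPa; V/T = const ⇒ T₂ = 246 K, V₂ = 6.90 L.
W = PΔV = 593×(6.90−9.03) kPa·L = -1260 J.
ΔU = nCvΔT = 2.00×12.5×(246−322) = -1900 J.
Q = ΔU + W = nCpΔT = -3160 J.
State after step 1: P = 593 kPa, V = 6.90 L, T = 246 K.
Step 2 — Isothermal: T stays 246 K; PV = const ⇒ V₂ = 1.12 L, P₂ = 3660 kPa.
ΔU = 0 (ideal gas, T constant).
W = nRT ln(V₂/V₁) = 2.00×8.314×246×ln(0.162) = -7440 J.
Q = ΔU + W = -7440 J.
Net over both steps: W = -8710 J, Q = -10600 J, ΔU = -1900 J.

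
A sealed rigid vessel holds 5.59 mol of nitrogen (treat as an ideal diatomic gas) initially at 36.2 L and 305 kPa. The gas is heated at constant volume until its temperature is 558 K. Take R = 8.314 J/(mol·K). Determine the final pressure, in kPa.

716 kPa

T₁ = P₁V₁/(nR) = 305×36.2/(5.59×8.314) = 238 K.
Isochoric: V stays 36.2 L; P/T = const ⇒ T₂ = 558 K, P₂ = 716 kPa.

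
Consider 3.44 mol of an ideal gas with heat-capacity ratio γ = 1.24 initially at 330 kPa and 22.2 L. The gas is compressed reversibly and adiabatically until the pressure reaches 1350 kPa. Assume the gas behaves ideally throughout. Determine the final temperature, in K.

336 K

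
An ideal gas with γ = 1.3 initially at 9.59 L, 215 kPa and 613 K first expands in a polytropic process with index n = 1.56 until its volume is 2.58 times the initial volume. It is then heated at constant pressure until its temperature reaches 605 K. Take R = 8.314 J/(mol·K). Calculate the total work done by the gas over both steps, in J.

2340 J

n = P₁V₁/(RT₁) = 215×9.59/(8.314×613) = 0.405 mol.
Step 1 — Polytropic n=1.56: T₂ = T₁(V₁/V₂)^(n−1) = 613×(0.388)^0.56 = 361 K; P₂ = P₁(V₁/V₂)^n = 49.0 kPa.
W = (P₁V₁−P₂V₂)/(n−1) = (215×9.59−49.0×24.7)/0.56 = 1520 J.
ΔU = nCvΔT = 0.405×27.7×(361−613) = -2830 J.
Q = ΔU + W = -1310 J.
State after step 1: P = 49.0 kPa, V = 24.7 L, T = 361 K.
Step 2 — Isobaric: P stays 49.0 kPa; V/T = const ⇒ T₂ = 605 K, V₂ = 41.5 L.
W = PΔV = 49.0×(41.5−24.7) kPa·L = 822 J.
ΔU = nCvΔT = 0.405×27.7×(605−361) = 2740 J.
Q = ΔU + W = nCpΔT = 3560 J.
Net over both steps: W = 2340 J, Q = 2250 J, ΔU = -89.7 J.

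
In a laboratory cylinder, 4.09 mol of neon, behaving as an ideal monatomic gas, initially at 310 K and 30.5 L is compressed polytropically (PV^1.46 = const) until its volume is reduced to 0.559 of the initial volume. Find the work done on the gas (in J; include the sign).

7030 J

P₁ = nRT₁/V₁ = 4.09×8.314×310/30.5 = 346 kPa.
Polytropic n=1.46: T₂ = T₁(V₁/V₂)^(n−1) = 310×(1.79)^0.46 = 405 K; P₂ = P₁(V₁/V₂)^n = 808 kPa.
W = (P₁V₁−P₂V₂)/(n−1) = (346×30.5−808×17.0)/0.46 = -7030 J.
Work done on the gas = −W_by = 7030 J.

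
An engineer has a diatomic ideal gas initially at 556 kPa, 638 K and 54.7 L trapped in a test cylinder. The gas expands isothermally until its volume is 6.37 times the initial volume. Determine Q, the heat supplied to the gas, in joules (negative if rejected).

n = P₁V₁/(RT₁) = 556×54.7/(8.314×638) = 5.73 mol.
Isothermal: T stays 638 K; PV = const ⇒ V₂ = 348 L, P₂ = 87.3 kPa.
ΔU = 0 (ideal gas, T constant).
W = nRT ln(V₂/V₁) = 5.73×8.314×638×ln(6.37) = 56300 J.
Q = ΔU + W = 56300 J.

56300 J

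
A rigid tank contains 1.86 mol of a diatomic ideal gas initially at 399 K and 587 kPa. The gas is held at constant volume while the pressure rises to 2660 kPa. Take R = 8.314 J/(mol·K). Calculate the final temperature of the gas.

1810 K

V₁ = nRT₁/P₁ = 1.86×8.314×399/587 = 10.5 L.
Isochoric: V stays 10.5 L; P/T = const ⇒ T₂ = 1810 K, P₂ = 2660 kPa.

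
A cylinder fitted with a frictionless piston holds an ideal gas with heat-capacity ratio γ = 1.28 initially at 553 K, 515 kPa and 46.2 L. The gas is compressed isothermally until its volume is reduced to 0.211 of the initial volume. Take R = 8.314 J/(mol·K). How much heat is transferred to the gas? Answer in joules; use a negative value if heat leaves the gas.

-37000 J

n = P₁V₁/(RT₁) = 515×46.2/(8.314×553) = 5.18 mol.
Isothermal: T stays 553 K; PV = const ⇒ V₂ = 9.75 L, P₂ = 2440 kPa.
ΔU = 0 (ideal gas, T constant).
W = nRT ln(V₂/V₁) = 5.18×8.314×553×ln(0.211) = -37000 J.
Q = ΔU + W = -37000 J.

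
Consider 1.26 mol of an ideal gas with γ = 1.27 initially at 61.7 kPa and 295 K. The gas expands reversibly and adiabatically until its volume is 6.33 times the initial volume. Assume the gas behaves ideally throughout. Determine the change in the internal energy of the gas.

-4490 J

V₁ = nRT₁/P₁ = 1.26×8.314×295/61.7 = 50.1 L.
Adiabatic: TV^(γ−1) = const ⇒ T₂ = 295×(0.158)^0.270 = 179 K; PV^γ = const ⇒ P₂ = 5.92 kPa.
For an ideal gas ΔU = nCvΔT with Cv = R/(γ−1) = 30.8 J/(mol·K).
ΔU = 1.26×30.8×(179−295) = -4490 J.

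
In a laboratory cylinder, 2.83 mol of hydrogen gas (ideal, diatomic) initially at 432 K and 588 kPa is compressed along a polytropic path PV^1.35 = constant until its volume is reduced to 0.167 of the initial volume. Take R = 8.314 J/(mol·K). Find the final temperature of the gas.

V₁ = nRT₁/P₁ = 2.83×8.314×432/588 = 17.3 L.
Polytropic n=1.35: T₂ = T₁(V₁/V₂)^(n−1) = 432×(5.99)^0.35 = 808 K; P₂ = P₁(V₁/V₂)^n = 6590 kPa.

808 K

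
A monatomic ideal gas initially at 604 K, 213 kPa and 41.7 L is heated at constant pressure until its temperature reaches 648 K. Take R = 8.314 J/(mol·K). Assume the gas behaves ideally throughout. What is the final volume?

Isobaric: P stays 213 kPa; V/T = const ⇒ T₂ = 648 K, V₂ = 44.7 L.

44.7 L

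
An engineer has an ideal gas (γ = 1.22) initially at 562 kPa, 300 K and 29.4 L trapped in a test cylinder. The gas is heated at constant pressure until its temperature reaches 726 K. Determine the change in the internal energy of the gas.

n = P₁V₁/(RT₁) = 562×29.4/(8.314×300) = 6.62 mol.
Isobaric: P stays 562 kPa; V/T = const ⇒ T₂ = 726 K, V₂ = 71.1 L.
For an ideal gas ΔU = nCvΔT with Cv = R/(γ−1) = 37.8 J/(mol·K).
ΔU = 6.62×37.8×(726−300) = 107000 J.

107000 J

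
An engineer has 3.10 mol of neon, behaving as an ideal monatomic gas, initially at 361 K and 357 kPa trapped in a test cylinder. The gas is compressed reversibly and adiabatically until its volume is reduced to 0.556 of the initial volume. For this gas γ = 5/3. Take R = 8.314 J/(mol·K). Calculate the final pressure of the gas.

V₁ = nRT₁/P₁ = 3.10×8.314×361/357 = 26.1 L.
Adiabatic: TV^(γ−1) = const ⇒ T₂ = 361×(1.80)^0.667 = 534 K; PV^γ = const ⇒ P₂ = 950 kPa.

950 kPa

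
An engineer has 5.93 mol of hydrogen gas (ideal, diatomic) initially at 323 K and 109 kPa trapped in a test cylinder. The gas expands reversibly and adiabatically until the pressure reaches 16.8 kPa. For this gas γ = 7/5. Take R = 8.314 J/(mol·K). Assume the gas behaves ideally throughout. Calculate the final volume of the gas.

V₁ = nRT₁/P₁ = 5.93×8.314×323/109 = 146 L.
Adiabatic: T₂/T₁ = (P₂/P₁)^((γ−1)/γ) ⇒ T₂ = 323×(0.154)^0.286 = 189 K; V₂ = 556 L.

556 L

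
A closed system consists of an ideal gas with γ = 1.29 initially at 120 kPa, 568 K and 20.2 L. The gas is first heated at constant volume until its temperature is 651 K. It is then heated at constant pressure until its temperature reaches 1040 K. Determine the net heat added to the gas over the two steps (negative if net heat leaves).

8610 J

n = P₁V₁/(RT₁) = 120×20.2/(8.314×568) = 0.513 mol.
Step 1 — Isochoric: V stays 20.2 L; P/T = const ⇒ T₂ = 651 K, P₂ = 138 kPa.
W = 0 (no volume change).
ΔU = nCvΔT = 0.513×28.7×(651−568) = 1220 J.
Q = ΔU = 1220 J.
State after step 1: P = 138 kPa, V = 20.2 L, T = 651 K.
Step 2 — Isobaric: P stays 138 kPa; V/T = const ⇒ T₂ = 1040 K, V₂ = 32.3 L.
W = PΔV = 138×(32.3−20.2) kPa·L = 1660 J.
ΔU = nCvΔT = 0.513×28.7×(1040−651) = 5720 J.
Q = ΔU + W = nCpΔT = 7380 J.
Net over both steps: W = 1660 J, Q = 8610 J, ΔU = 6950 J.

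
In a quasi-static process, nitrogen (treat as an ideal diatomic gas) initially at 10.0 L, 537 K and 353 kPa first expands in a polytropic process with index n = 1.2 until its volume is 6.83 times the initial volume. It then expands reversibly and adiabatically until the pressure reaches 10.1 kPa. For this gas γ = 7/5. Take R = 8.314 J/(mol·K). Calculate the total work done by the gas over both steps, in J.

n = P₁V₁/(RT₁) = 353×10.0/(8.314×537) = 0.791 mol.
Step 1 — Polytropic n=1.2: T₂ = T₁(V₁/V₂)^(n−1) = 537×(0.146)^0.20 = 366 K; P₂ = P₁(V₁/V₂)^n = 35.2 kPa.
W = (P₁V₁−P₂V₂)/(n−1) = (353×10.0−35.2×68.3)/0.20 = 5630 J.
ΔU = nCvΔT = 0.791×20.8×(366−537) = -2820 J.
Q = ΔU + W = 2820 J.
State after step 1: P = 35.2 kPa, V = 68.3 L, T = 366 K.
Step 2 — Adiabatic: T₂/T₁ = (P₂/P₁)^((γ−1)/γ) ⇒ T₂ = 366×(0.287)^0.286 = 256 K; V₂ = 167 L.
ΔU = nCvΔT = 0.791×20.8×(256−366) = -1800 J.
Q = 0 for an adiabatic process, so W = −ΔU = 1800 J.
Net over both steps: W = 7430 J, Q = 2820 J, ΔU = -4620 J.

7430 J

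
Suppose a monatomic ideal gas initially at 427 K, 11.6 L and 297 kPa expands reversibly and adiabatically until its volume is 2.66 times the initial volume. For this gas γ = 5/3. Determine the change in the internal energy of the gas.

n = P₁V₁/(RT₁) = 297×11.6/(8.314×427) = 0.970 mol.
Adiabatic: TV^(γ−1) = const ⇒ T₂ = 427×(0.376)^0.667 = 222 K; PV^γ = const ⇒ P₂ = 58.2 kPa.
For an ideal gas ΔU = nCvΔT with Cv = (3/2)R = 12.5 J/(mol·K).
ΔU = 0.970×12.5×(222−427) = -2480 J.

-2480 J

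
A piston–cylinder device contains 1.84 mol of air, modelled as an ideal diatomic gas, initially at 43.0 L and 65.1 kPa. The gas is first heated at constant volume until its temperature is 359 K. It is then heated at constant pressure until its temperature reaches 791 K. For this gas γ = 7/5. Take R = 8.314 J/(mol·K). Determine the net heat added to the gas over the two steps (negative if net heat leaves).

T₁ = P₁V₁/(nR) = 65.1×43.0/(1.84×8.314) = 183 K.
Step 1 — Isochoric: V stays 43.0 L; P/T = const ⇒ T₂ = 359 K, P₂ = 128 kPa.
W = 0 (no volume change).
ΔU = nCvΔT = 1.84×20.8×(359−183) = 6730 J.
Q = ΔU = 6730 J.
State after step 1: P = 128 kPa, V = 43.0 L, T = 359 K.
Step 2 — Isobaric: P stays 128 kPa; V/T = const ⇒ T₂ = 791 K, V₂ = 94.7 L.
W = PΔV = 128×(94.7−43.0) kPa·L = 6610 J.
ΔU = nCvΔT = 1.84×20.8×(791−359) = 16500 J.
Q = ΔU + W = nCpΔT = 23100 J.
Net over both steps: W = 6610 J, Q = 29900 J, ΔU = 23300 J.

29900 J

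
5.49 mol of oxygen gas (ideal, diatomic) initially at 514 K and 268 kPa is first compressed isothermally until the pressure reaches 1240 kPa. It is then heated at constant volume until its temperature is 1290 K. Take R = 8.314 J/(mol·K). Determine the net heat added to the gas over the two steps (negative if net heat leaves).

52600 J

V₁ = nRT₁/P₁ = 5.49×8.314×514/268 = 87.5 L.
Step 1 — Isothermal: T stays 514 K; PV = const ⇒ V₂ = 18.9 L, P₂ = 1240 kPa.
ΔU = 0 (ideal gas, T constant).
W = nRT ln(V₂/V₁) = 5.49×8.314×514×ln(0.216) = -35900 J.
Q = ΔU + W = -35900 J.
State after step 1: P = 1240 kPa, V = 18.9 L, T = 514 K.
Step 2 — Isochoric: V stays 18.9 L; P/T = const ⇒ T₂ = 1290 K, P₂ = 3110 kPa.
W = 0 (no volume change).
ΔU = nCvΔT = 5.49×20.8×(1290−514) = 88500 J.
Q = ΔU = 88500 J.
Net over both steps: W = -35900 J, Q = 52600 J, ΔU = 88500 J.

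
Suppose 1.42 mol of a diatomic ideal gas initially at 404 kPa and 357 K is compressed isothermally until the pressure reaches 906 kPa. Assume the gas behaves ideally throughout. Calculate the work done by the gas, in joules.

-3400 J

V₁ = nRT₁/P₁ = 1.42×8.314×357/404 = 10.4 L.
Isothermal: T stays 357 K; PV = const ⇒ V₂ = 4.65 L, P₂ = 906 kPa.
W = nRT ln(V₂/V₁) = 1.42×8.314×357×ln(0.446) = -3400 J.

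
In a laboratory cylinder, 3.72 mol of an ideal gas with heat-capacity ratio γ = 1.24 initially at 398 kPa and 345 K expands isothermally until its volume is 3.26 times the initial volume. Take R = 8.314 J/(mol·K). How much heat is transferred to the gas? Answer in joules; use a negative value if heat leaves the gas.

12600 J

V₁ = nRT₁/P₁ = 3.72×8.314×345/398 = 26.8 L.
Isothermal: T stays 345 K; PV = const ⇒ V₂ = 87.4 L, P₂ = 122 kPa.
ΔU = 0 (ideal gas, T constant).
W = nRT ln(V₂/V₁) = 3.72×8.314×345×ln(3.26) = 12600 J.
Q = ΔU + W = 12600 J.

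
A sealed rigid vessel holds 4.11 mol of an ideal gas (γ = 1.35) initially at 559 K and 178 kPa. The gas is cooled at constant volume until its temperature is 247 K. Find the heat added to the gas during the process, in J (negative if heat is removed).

-30500 J

V₁ = nRT₁/P₁ = 4.11×8.314×559/178 = 107 L.
Isochoric: V stays 107 L; P/T = const ⇒ T₂ = 247 K, P₂ = 78.7 kPa.
W = 0 (no volume change).
ΔU = nCvΔT = 4.11×23.8×(247−559) = -30500 J.
Q = ΔU = -30500 J.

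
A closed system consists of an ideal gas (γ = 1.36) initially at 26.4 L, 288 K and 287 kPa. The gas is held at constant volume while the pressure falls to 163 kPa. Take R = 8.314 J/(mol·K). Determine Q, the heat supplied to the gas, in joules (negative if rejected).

-9090 J

n = P₁V₁/(RT₁) = 287×26.4/(8.314×288) = 3.16 mol.
Isochoric: V stays 26.4 L; P/T = const ⇒ T₂ = 164 K, P₂ = 163 kPa.
W = 0 (no volume change).
ΔU = nCvΔT = 3.16×23.1×(164−288) = -9090 J.
Q = ΔU = -9090 J.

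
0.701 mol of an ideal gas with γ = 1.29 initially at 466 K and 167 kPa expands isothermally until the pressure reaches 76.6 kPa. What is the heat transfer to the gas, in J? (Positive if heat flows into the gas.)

V₁ = nRT₁/P₁ = 0.701×8.314×466/167 = 16.3 L.
Isothermal: T stays 466 K; PV = const ⇒ V₂ = 35.5 L, P₂ = 76.6 kPa.
ΔU = 0 (ideal gas, T constant).
W = nRT ln(V₂/V₁) = 0.701×8.314×466×ln(2.18) = 2120 J.
Q = ΔU + W = 2120 J.

2120 J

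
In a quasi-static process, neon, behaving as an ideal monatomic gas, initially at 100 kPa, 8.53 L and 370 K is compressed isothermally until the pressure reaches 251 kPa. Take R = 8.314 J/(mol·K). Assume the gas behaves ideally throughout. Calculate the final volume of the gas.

3.40 L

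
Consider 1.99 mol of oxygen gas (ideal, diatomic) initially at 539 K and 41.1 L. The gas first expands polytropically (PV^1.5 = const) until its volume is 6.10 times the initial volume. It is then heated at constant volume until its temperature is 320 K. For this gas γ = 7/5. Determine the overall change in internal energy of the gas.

-9060 J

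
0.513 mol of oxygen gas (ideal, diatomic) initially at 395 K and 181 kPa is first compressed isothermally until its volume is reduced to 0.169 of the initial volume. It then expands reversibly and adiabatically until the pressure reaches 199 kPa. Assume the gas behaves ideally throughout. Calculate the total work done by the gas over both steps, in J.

-1390 J

V₁ = nRT₁/P₁ = 0.513×8.314×395/181 = 9.31 L.
Step 1 — Isothermal: T stays 395 K; PV = const ⇒ V₂ = 1.57 L, P₂ = 1070 kPa.
ΔU = 0 (ideal gas, T constant).
W = nRT ln(V₂/V₁) = 0.513×8.314×395×ln(0.169) = -3000 J.
Q = ΔU + W = -3000 J.
State after step 1: P = 1070 kPa, V = 1.57 L, T = 395 K.
Step 2 — Adiabatic: T₂/T₁ = (P₂/P₁)^((γ−1)/γ) ⇒ T₂ = 395×(0.186)^0.286 = 244 K; V₂ = 5.23 L.
ΔU = nCvΔT = 0.513×20.8×(244−395) = -1610 J.
Q = 0 for an adiabatic process, so W = −ΔU = 1610 J.
Net over both steps: W = -1390 J, Q = -3000 J, ΔU = -1610 J.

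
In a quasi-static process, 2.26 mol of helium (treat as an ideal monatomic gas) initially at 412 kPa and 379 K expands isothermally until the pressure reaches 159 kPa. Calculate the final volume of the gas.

V₁ = nRT₁/P₁ = 2.26×8.314×379/412 = 17.3 L.
Isothermal: T stays 379 K; PV = const ⇒ V₂ = 44.8 L, P₂ = 159 kPa.

44.8 L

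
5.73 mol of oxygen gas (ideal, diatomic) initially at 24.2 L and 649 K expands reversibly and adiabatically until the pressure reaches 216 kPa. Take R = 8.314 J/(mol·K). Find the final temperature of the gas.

P₁ = nRT₁/V₁ = 5.73×8.314×649/24.2 = 1280 kPa.
Adiabatic: T₂/T₁ = (P₂/P₁)^((γ−1)/γ) ⇒ T₂ = 649×(0.169)^0.286 = 391 K; V₂ = 86.1 L.

391 K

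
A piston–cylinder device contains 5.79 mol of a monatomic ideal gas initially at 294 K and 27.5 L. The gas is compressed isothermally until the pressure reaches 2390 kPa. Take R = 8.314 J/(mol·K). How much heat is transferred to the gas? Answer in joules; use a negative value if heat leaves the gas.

P₁ = nRT₁/V₁ = 5.79×8.314×294/27.5 = 515 kPa.
Isothermal: T stays 294 K; PV = const ⇒ V₂ = 5.92 L, P₂ = 2390 kPa.
ΔU = 0 (ideal gas, T constant).
W = nRT ln(V₂/V₁) = 5.79×8.314×294×ln(0.215) = -21700 J.
Q = ΔU + W = -21700 J.

-21700 J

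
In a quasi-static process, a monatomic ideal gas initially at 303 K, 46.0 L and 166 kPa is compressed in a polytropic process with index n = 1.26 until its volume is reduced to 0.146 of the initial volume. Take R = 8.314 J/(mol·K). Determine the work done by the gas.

n = P₁V₁/(RT₁) = 166×46.0/(8.314×303) = 3.03 mol.
Polytropic n=1.26: T₂ = T₁(V₁/V₂)^(n−1) = 303×(6.85)^0.26 = 500 K; P₂ = P₁(V₁/V₂)^n = 1880 kPa.
W = (P₁V₁−P₂V₂)/(n−1) = (166×46.0−1880×6.72)/0.26 = -19100 J.

-19100 J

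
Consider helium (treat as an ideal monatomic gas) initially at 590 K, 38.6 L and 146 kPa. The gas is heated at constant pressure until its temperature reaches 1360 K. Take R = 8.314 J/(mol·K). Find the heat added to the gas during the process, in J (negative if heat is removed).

18400 J

n = P₁V₁/(RT₁) = 146×38.6/(8.314×590) = 1.15 mol.
Isobaric: P stays 146 kPa; V/T = const ⇒ T₂ = 1360 K, V₂ = 89.0 L.
W = PΔV = 146×(89.0−38.6) kPa·L = 7350 J.
ΔU = nCvΔT = 1.15×12.5×(1360−590) = 11000 J.
Q = ΔU + W = nCpΔT = 18400 J.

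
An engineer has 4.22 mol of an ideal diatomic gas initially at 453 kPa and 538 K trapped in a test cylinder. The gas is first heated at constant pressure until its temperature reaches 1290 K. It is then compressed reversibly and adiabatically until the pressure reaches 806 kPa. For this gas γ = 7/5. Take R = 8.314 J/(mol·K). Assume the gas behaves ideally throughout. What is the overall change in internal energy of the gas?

86200 J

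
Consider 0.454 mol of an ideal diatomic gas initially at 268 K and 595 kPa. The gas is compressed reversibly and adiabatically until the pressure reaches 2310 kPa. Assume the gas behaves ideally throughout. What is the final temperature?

V₁ = nRT₁/P₁ = 0.454×8.314×268/595 = 1.70 L.
Adiabatic: T₂/T₁ = (P₂/P₁)^((γ−1)/γ) ⇒ T₂ = 268×(3.88)^0.286 = 395 K; V₂ = 0.645 L.

395 K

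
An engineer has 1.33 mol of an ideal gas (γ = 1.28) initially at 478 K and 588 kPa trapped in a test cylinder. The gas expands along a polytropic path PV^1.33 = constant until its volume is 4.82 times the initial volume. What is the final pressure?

72.6 kPa

V₁ = nRT₁/P₁ = 1.33×8.314×478/588 = 8.99 L.
Polytropic n=1.33: T₂ = T₁(V₁/V₂)^(n−1) = 478×(0.207)^0.33 = 284 K; P₂ = P₁(V₁/V₂)^n = 72.6 kPa.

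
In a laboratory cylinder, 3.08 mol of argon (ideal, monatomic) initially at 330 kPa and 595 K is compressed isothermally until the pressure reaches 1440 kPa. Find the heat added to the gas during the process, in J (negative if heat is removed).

-22400 J

V₁ = nRT₁/P₁ = 3.08×8.314×595/330 = 46.2 L.
Isothermal: T stays 595 K; PV = const ⇒ V₂ = 10.6 L, P₂ = 1440 kPa.
ΔU = 0 (ideal gas, T constant).
W = nRT ln(V₂/V₁) = 3.08×8.314×595×ln(0.229) = -22400 J.
Q = ΔU + W = -22400 J.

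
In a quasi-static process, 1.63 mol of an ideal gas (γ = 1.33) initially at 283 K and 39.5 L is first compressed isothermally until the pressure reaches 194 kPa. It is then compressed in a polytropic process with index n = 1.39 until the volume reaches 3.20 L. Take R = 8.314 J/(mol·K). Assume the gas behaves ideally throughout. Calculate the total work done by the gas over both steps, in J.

-12800 J

P₁ = nRT₁/V₁ = 1.63×8.314×283/39.5 = 97.1 kPa.
Step 1 — Isothermal: T stays 283 K; PV = const ⇒ V₂ = 19.8 L, P₂ = 194 kPa.
ΔU = 0 (ideal gas, T constant).
W = nRT ln(V₂/V₁) = 1.63×8.314×283×ln(0.500) = -2650 J.
Q = ΔU + W = -2650 J.
State after step 1: P = 194 kPa, V = 19.8 L, T = 283 K.
Step 2 — Polytropic n=1.39: T₂ = T₁(V₁/V₂)^(n−1) = 283×(6.18)^0.39 = 576 K; P₂ = P₁(V₁/V₂)^n = 2440 kPa.
W = (P₁V₁−P₂V₂)/(n−1) = (194×19.8−2440×3.20)/0.39 = -10200 J.
ΔU = nCvΔT = 1.63×25.2×(576−283) = 12000 J.
Q = ΔU + W = 1850 J.
Net over both steps: W = -12800 J, Q = -805 J, ΔU = 12000 J.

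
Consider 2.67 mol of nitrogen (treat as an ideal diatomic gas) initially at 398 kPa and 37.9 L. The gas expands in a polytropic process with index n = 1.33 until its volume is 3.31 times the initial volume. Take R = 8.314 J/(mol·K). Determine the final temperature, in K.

458 K

T₁ = P₁V₁/(nR) = 398×37.9/(2.67×8.314) = 680 K.
Polytropic n=1.33: T₂ = T₁(V₁/V₂)^(n−1) = 680×(0.302)^0.33 = 458 K; P₂ = P₁(V₁/V₂)^n = 81.0 kPa.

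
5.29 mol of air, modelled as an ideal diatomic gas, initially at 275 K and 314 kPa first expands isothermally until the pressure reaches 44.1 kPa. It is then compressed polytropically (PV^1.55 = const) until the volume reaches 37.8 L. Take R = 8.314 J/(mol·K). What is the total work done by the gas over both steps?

V₁ = nRT₁/P₁ = 5.29×8.314×275/314 = 38.5 L.
Step 1 — Isothermal: T stays 275 K; PV = const ⇒ V₂ = 274 L, P₂ = 44.1 kPa.
ΔU = 0 (ideal gas, T constant).
W = nRT ln(V₂/V₁) = 5.29×8.314×275×ln(7.12) = 23700 J.
Q = ΔU + W = 23700 J.
State after step 1: P = 44.1 kPa, V = 274 L, T = 275 K.
Step 2 — Polytropic n=1.55: T₂ = T₁(V₁/V₂)^(n−1) = 275×(7.26)^0.55 = 818 K; P₂ = P₁(V₁/V₂)^n = 952 kPa.
W = (P₁V₁−P₂V₂)/(n−1) = (44.1×274−952×37.8)/0.55 = -43400 J.
ΔU = nCvΔT = 5.29×20.8×(818−275) = 59700 J.
Q = ΔU + W = 16300 J.
Net over both steps: W = -19700 J, Q = 40000 J, ΔU = 59700 J.

-19700 J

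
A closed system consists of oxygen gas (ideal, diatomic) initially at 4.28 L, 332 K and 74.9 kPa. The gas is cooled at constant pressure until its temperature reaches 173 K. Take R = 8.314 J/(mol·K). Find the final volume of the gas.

2.23 L

Isobaric: P stays 74.9 kPa; V/T = const ⇒ T₂ = 173 K, V₂ = 2.23 L.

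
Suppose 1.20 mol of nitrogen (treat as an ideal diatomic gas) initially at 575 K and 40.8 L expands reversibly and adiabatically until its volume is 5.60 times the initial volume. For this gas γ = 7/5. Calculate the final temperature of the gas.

289 K

P₁ = nRT₁/V₁ = 1.20×8.314×575/40.8 = 141 kPa.
Adiabatic: TV^(γ−1) = const ⇒ T₂ = 575×(0.179)^0.400 = 289 K; PV^γ = const ⇒ P₂ = 12.6 kPa.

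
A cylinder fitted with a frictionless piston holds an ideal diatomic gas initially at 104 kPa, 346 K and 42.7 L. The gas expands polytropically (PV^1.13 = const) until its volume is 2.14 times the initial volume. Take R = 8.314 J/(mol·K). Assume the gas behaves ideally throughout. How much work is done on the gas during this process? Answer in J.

n = P₁V₁/(RT₁) = 104×42.7/(8.314×346) = 1.54 mol.
Polytropic n=1.13: T₂ = T₁(V₁/V₂)^(n−1) = 346×(0.467)^0.13 = 313 K; P₂ = P₁(V₁/V₂)^n = 44.0 kPa.
W = (P₁V₁−P₂V₂)/(n−1) = (104×42.7−44.0×91.4)/0.13 = 3220 J.
Work done on the gas = −W_by = -3220 J.

-3220 J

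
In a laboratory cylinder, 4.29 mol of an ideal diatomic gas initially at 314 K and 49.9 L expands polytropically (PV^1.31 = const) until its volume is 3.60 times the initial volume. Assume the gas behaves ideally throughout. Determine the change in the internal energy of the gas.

-9180 J

P₁ = nRT₁/V₁ = 4.29×8.314×314/49.9 = 224 kPa.
Polytropic n=1.31: T₂ = T₁(V₁/V₂)^(n−1) = 314×(0.278)^0.31 = 211 K; P₂ = P₁(V₁/V₂)^n = 41.9 kPa.
For an ideal gas ΔU = nCvΔT with Cv = (5/2)R = 20.8 J/(mol·K).
ΔU = 4.29×20.8×(211−314) = -9180 J.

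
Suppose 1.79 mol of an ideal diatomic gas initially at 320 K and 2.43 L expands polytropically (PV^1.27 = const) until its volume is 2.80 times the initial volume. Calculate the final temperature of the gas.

P₁ = nRT₁/V₁ = 1.79×8.314×320/2.43 = 1960 kPa.
Polytropic n=1.27: T₂ = T₁(V₁/V₂)^(n−1) = 320×(0.357)^0.27 = 242 K; P₂ = P₁(V₁/V₂)^n = 530 kPa.

242 K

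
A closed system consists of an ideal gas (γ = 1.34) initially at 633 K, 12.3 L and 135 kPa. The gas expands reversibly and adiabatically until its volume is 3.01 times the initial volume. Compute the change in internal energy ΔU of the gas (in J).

n = P₁V₁/(RT₁) = 135×12.3/(8.314×633) = 0.316 mol.
Adiabatic: TV^(γ−1) = const ⇒ T₂ = 633×(0.332)^0.340 = 435 K; PV^γ = const ⇒ P₂ = 30.8 kPa.
For an ideal gas ΔU = nCvΔT with Cv = R/(γ−1) = 24.5 J/(mol·K).
ΔU = 0.316×24.5×(435−633) = -1530 J.

-1530 J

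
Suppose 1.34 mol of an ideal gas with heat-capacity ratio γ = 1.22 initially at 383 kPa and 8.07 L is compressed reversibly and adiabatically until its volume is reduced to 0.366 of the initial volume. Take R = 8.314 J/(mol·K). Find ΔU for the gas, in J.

3480 J

T₁ = P₁V₁/(nR) = 383×8.07/(1.34×8.314) = 277 K.
Adiabatic: TV^(γ−1) = const ⇒ T₂ = 277×(2.73)^0.220 = 346 K; PV^γ = const ⇒ P₂ = 1310 kPa.
For an ideal gas ΔU = nCvΔT with Cv = R/(γ−1) = 37.8 J/(mol·K).
ΔU = 1.34×37.8×(346−277) = 3480 J.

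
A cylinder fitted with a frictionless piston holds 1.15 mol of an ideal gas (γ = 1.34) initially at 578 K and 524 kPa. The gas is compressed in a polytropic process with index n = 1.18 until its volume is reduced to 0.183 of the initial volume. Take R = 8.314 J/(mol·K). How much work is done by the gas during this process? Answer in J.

-11000 J

V₁ = nRT₁/P₁ = 1.15×8.314×578/524 = 10.5 L.
Polytropic n=1.18: T₂ = T₁(V₁/V₂)^(n−1) = 578×(5.46)^0.18 = 785 K; P₂ = P₁(V₁/V₂)^n = 3890 kPa.
W = (P₁V₁−P₂V₂)/(n−1) = (524×10.5−3890×1.93)/0.18 = -11000 J.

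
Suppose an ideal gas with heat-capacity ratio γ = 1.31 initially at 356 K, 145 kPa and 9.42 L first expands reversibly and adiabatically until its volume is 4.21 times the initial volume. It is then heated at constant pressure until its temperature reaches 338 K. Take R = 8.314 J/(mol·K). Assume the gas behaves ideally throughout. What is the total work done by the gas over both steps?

2010 J

n = P₁V₁/(RT₁) = 145×9.42/(8.314×356) = 0.461 mol.
Step 1 — Adiabatic: TV^(γ−1) = const ⇒ T₂ = 356×(0.238)^0.310 = 228 K; PV^γ = const ⇒ P₂ = 22.1 kPa.
ΔU = nCvΔT = 0.461×26.8×(228−356) = -1580 J.
Q = 0 for an adiabatic process, so W = −ΔU = 1580 J.
State after step 1: P = 22.1 kPa, V = 39.7 L, T = 228 K.
Step 2 — Isobaric: P stays 22.1 kPa; V/T = const ⇒ T₂ = 338 K, V₂ = 58.8 L.
W = PΔV = 22.1×(58.8−39.7) kPa·L = 422 J.
ΔU = nCvΔT = 0.461×26.8×(338−228) = 1360 J.
Q = ΔU + W = nCpΔT = 1780 J.
Net over both steps: W = 2010 J, Q = 1780 J, ΔU = -223 J.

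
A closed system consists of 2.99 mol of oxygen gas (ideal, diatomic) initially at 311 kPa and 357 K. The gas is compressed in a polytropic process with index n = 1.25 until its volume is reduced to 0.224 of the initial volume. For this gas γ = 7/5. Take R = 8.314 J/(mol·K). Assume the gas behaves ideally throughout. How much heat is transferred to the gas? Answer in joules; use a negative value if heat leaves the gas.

-6040 J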